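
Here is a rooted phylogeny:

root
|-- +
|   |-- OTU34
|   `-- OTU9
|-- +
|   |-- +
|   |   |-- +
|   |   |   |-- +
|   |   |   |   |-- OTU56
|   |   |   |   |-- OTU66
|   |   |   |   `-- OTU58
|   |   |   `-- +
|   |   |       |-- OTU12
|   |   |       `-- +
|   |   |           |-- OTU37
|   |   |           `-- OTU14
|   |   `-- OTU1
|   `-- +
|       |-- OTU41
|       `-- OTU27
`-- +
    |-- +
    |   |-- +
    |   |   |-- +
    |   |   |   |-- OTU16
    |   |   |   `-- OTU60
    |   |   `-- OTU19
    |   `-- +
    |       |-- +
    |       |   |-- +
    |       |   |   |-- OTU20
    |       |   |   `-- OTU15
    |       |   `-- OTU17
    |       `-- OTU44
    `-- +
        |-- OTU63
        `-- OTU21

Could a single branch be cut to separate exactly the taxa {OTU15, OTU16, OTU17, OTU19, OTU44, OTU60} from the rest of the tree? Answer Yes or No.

The MRCA of the listed taxa subtends (((OTU16,OTU60),OTU19),(((OTU20,OTU15),OTU17),OTU44)).
That clade also contains OTU20, which is not in the proposed group, so the group is not monophyletic.

No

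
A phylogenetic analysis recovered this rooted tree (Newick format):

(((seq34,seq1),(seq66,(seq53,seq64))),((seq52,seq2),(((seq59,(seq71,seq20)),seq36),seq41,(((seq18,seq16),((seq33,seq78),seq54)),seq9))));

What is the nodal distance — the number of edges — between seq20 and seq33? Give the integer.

9

The MRCA of seq20 and seq33 is the node subtending (((seq59,(seq71,seq20)),seq36),seq41,(((seq18,seq16),((seq33,seq78),seq54)),seq9)).
From seq20 up to that node: 4 branches. From seq33 up to the same node: 5 branches. Total: 4 + 5 = 9.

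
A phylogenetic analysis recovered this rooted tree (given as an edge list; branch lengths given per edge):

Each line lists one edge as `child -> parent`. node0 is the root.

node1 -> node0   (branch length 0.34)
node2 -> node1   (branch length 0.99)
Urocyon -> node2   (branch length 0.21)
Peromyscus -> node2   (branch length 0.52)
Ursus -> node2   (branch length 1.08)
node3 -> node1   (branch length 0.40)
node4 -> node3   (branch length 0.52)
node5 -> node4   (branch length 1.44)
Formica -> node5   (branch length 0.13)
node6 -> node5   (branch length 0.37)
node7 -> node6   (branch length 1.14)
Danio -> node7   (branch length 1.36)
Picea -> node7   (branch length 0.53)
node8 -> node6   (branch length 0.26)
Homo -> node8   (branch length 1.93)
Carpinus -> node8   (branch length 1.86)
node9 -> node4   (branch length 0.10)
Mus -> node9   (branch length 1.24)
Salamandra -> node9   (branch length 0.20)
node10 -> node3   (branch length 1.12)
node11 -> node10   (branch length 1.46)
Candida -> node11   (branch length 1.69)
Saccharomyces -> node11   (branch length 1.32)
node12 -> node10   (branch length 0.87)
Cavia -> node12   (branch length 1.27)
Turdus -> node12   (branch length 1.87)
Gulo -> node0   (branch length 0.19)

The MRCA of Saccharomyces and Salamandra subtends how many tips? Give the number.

The MRCA of Saccharomyces and Salamandra is the node subtending (((Formica,((Danio,Picea),(Homo,Carpinus))),(Mus,Salamandra)),((Candida,Saccharomyces),(Cavia,Turdus))).
That clade contains 11 terminal taxa: Candida, Carpinus, Cavia, Danio, Formica, Homo, Mus, Picea, Saccharomyces, Salamandra, Turdus.

11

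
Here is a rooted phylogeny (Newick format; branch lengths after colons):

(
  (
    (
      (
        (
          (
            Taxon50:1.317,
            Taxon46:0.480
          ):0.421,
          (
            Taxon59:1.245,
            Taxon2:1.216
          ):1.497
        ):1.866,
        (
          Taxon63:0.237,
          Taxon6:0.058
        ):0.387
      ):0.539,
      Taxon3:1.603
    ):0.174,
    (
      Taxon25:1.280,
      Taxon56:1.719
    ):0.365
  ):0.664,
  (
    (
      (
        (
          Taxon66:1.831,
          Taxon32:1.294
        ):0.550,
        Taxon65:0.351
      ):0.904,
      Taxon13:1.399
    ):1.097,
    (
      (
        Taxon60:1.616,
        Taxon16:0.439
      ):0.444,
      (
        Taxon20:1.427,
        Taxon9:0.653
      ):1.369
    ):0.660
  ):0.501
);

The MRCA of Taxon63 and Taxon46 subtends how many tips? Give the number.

6

The MRCA of Taxon63 and Taxon46 is the node subtending (((Taxon50,Taxon46),(Taxon59,Taxon2)),(Taxon63,Taxon6)).
That clade contains 6 terminal taxa: Taxon2, Taxon46, Taxon50, Taxon59, Taxon6, Taxon63.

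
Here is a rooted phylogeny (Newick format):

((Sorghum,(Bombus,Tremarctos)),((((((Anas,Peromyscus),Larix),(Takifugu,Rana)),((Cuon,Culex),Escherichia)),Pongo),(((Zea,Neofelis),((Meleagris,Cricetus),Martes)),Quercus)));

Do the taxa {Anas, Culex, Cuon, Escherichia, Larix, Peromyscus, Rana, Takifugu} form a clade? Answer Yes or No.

The most recent common ancestor of these taxa subtends ((((Anas,Peromyscus),Larix),(Takifugu,Rana)),((Cuon,Culex),Escherichia)).
That clade has exactly 8 tips — every listed taxon and nothing else — so the group is monophyletic.

Yes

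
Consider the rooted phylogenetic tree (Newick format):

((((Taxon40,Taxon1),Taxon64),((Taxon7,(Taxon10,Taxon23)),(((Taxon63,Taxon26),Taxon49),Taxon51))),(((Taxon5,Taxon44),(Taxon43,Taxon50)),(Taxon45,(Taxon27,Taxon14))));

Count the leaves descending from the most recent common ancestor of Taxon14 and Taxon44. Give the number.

The MRCA of Taxon14 and Taxon44 is the node subtending (((Taxon5,Taxon44),(Taxon43,Taxon50)),(Taxon45,(Taxon27,Taxon14))).
That clade contains 7 terminal taxa: Taxon14, Taxon27, Taxon43, Taxon44, Taxon45, Taxon5, Taxon50.

7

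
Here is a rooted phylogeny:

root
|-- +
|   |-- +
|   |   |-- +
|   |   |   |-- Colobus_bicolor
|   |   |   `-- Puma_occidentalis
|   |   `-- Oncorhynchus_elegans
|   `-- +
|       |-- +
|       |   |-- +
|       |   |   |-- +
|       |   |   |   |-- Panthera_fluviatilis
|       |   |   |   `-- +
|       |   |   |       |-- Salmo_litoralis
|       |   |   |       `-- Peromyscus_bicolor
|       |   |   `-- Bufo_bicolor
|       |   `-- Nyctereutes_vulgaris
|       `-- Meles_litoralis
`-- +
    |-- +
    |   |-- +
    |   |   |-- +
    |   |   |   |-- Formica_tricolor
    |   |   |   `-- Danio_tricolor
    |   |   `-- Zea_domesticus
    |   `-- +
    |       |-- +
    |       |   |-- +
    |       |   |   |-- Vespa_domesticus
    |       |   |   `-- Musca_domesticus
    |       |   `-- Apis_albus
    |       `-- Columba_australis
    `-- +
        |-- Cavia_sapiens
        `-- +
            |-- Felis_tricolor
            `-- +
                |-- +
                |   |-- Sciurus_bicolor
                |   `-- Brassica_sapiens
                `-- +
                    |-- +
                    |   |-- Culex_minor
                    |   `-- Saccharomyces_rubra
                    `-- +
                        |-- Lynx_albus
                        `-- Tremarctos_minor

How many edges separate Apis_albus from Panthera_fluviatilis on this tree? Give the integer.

The MRCA of Apis_albus and Panthera_fluviatilis is the root of the tree.
From Apis_albus up to that node: 5 branches. From Panthera_fluviatilis up to the same node: 6 branches. Total: 5 + 6 = 11.

11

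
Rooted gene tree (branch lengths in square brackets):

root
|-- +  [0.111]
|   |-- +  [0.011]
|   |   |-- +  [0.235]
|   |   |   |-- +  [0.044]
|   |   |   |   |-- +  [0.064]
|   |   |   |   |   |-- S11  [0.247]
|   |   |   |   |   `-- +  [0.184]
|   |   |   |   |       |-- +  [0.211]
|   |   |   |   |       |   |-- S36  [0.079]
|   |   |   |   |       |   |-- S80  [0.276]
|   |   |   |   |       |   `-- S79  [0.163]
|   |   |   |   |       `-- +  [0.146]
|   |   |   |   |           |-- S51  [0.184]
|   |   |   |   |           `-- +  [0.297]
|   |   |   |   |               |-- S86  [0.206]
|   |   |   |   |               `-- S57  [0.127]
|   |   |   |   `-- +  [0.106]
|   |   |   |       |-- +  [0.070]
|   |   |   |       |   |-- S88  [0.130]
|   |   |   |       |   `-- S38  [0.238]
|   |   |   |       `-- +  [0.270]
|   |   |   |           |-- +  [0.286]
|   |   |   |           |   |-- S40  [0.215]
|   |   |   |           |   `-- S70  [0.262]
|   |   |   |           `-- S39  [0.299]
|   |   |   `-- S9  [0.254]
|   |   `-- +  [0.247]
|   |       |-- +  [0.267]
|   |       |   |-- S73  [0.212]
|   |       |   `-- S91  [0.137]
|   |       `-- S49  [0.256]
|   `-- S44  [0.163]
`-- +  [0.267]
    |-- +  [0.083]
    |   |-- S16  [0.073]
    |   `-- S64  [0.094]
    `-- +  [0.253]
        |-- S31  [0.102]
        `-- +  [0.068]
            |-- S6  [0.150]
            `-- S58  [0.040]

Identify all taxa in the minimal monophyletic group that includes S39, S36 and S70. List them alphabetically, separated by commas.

S11, S36, S38, S39, S40, S51, S57, S70, S79, S80, S86, S88

Tracing S39: it sits inside ((S40,S70),S39).
Tracing S36: it sits inside (S36,S80,S79).
Tracing S70: it sits inside (S40,S70).
The smallest clade enclosing all 3 is ((S11,((S36,S80,S79),(S51,(S86,S57)))),((S88,S38),((S40,S70),S39))); the answer is its 12 terminal taxa in alphabetical order.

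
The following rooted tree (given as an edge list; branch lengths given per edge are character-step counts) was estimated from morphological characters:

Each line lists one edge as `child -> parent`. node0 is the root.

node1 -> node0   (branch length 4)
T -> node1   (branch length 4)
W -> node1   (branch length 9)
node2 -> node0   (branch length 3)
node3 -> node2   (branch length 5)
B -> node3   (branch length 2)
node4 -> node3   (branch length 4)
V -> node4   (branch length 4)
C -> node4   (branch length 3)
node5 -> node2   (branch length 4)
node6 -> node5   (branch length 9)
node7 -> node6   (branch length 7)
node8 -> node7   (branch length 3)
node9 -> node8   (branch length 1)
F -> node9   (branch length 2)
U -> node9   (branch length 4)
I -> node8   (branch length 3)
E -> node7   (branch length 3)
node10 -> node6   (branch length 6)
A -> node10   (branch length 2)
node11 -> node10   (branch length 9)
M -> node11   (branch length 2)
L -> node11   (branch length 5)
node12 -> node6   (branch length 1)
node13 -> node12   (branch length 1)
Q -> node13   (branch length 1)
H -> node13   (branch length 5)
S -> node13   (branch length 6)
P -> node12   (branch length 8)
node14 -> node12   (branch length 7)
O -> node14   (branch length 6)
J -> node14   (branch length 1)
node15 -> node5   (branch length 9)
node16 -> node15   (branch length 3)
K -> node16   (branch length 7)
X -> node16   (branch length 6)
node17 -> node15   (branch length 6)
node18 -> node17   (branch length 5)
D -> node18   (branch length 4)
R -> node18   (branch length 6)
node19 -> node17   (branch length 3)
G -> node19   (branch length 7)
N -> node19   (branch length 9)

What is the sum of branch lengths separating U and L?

The path runs U → … → MRCA → … → L; the MRCA is the node subtending ((((F,U),I),E),(A,(M,L)),((Q,H,S),P,(O,J))).
Branch lengths along that path: 4 + 1 + 3 + 7 + 6 + 9 + 5 = 35.

35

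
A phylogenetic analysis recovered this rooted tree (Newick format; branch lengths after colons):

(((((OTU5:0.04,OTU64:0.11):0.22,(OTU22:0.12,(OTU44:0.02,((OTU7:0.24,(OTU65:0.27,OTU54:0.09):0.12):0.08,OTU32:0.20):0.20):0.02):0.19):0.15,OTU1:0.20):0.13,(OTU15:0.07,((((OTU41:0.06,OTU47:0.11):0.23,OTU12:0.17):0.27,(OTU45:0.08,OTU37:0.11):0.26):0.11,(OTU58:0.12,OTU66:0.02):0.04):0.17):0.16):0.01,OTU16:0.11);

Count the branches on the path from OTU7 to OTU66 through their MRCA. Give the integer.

The MRCA of OTU7 and OTU66 is the node subtending ((((OTU5,OTU64),(OTU22,(OTU44,((OTU7,(OTU65,OTU54)),OTU32)))),OTU1),(OTU15,((((OTU41,OTU47),OTU12),(OTU45,OTU37)),(OTU58,OTU66)))).
From OTU7 up to that node: 7 branches. From OTU66 up to the same node: 4 branches. Total: 7 + 4 = 11.

11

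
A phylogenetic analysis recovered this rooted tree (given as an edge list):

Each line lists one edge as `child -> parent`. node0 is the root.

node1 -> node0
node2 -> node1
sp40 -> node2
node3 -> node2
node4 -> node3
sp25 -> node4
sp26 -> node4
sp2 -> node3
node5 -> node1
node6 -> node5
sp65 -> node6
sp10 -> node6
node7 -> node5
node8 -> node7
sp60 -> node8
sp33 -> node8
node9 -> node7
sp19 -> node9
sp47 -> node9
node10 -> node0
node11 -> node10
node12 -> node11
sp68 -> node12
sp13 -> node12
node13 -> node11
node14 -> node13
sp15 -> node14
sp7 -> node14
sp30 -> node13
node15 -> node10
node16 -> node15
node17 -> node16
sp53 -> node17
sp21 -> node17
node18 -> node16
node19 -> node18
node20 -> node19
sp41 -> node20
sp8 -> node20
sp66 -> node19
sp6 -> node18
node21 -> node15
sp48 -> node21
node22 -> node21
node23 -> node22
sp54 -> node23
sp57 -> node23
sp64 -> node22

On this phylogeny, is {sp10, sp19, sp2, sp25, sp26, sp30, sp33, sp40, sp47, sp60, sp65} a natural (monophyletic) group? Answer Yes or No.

The MRCA of the listed taxa is the root, so the smallest clade containing them is the whole tree.
That clade also contains sp13, sp15, sp21, sp41, sp48, sp53, sp54, sp57, sp6, sp64, sp66, sp68, sp7, sp8, which are not in the proposed group, so the group is not monophyletic.

No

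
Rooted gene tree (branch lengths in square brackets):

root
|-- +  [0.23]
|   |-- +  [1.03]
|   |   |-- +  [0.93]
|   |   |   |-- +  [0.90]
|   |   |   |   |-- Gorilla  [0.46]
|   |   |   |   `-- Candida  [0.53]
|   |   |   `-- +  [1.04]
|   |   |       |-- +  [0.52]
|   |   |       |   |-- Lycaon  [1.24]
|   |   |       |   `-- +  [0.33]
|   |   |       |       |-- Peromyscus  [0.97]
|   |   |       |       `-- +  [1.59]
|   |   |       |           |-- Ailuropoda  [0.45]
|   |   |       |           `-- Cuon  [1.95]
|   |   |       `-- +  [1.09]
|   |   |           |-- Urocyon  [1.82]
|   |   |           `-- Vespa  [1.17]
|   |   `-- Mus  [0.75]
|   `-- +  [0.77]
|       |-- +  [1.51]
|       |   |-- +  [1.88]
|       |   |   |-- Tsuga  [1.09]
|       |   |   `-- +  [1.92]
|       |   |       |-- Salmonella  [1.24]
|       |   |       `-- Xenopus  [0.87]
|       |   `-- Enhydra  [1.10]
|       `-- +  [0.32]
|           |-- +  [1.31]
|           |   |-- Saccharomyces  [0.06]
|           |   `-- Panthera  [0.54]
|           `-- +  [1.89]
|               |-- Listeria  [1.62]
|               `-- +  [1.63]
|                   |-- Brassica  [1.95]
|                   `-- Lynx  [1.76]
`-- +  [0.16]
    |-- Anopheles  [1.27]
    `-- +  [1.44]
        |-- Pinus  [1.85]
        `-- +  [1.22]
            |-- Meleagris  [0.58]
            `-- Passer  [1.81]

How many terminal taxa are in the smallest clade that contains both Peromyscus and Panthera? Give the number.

The MRCA of Peromyscus and Panthera is the node subtending ((((Gorilla,Candida),((Lycaon,(Peromyscus,(Ailuropoda,Cuon))),(Urocyon,Vespa))),Mus),(((Tsuga,(Salmonella,Xenopus)),Enhydra),((Saccharomyces,Panthera),(Listeria,(Brassica,Lynx))))).
That clade contains 18 terminal taxa: Ailuropoda, Brassica, Candida, Cuon, Enhydra, Gorilla, Listeria, Lycaon, Lynx, Mus, Panthera, Peromyscus, Saccharomyces, Salmonella, Tsuga, Urocyon, Vespa, Xenopus.

18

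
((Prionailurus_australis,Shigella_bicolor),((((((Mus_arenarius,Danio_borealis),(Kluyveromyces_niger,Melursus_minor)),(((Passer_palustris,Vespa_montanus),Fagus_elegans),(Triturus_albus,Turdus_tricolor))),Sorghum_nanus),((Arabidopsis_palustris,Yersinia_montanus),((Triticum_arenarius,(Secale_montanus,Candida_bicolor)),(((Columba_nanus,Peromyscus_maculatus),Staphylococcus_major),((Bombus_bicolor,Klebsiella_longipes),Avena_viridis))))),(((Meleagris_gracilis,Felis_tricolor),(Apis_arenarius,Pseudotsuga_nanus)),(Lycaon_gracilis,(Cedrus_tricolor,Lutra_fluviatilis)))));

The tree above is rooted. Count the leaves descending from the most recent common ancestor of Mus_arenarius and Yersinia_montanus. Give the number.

The MRCA of Mus_arenarius and Yersinia_montanus is the node subtending (((((Mus_arenarius,Danio_borealis),(Kluyveromyces_niger,Melursus_minor)),(((Passer_palustris,Vespa_montanus),Fagus_elegans),(Triturus_albus,Turdus_tricolor))),Sorghum_nanus),((Arabidopsis_palustris,Yersinia_montanus),((Triticum_arenarius,(Secale_montanus,Candida_bicolor)),(((Columba_nanus,Peromyscus_maculatus),Staphylococcus_major),((Bombus_bicolor,Klebsiella_longipes),Avena_viridis))))).
That clade contains 21 terminal taxa: Arabidopsis_palustris, Avena_viridis, Bombus_bicolor, Candida_bicolor, Columba_nanus, Danio_borealis, Fagus_elegans, Klebsiella_longipes, Kluyveromyces_niger, Melursus_minor, Mus_arenarius, Passer_palustris, Peromyscus_maculatus, Secale_montanus, Sorghum_nanus, Staphylococcus_major, Triticum_arenarius, Triturus_albus, Turdus_tricolor, Vespa_montanus, Yersinia_montanus.

21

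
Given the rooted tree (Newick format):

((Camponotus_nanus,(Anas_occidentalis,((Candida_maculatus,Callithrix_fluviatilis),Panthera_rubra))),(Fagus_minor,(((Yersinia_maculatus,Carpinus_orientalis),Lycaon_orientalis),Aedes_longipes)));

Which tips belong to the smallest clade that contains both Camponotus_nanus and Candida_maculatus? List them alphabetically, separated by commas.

Anas_occidentalis, Callithrix_fluviatilis, Camponotus_nanus, Candida_maculatus, Panthera_rubra

Tracing Camponotus_nanus: it sits inside (Camponotus_nanus,(Anas_occidentalis,((Candida_maculatus,Callithrix_fluviatilis),Panthera_rubra))).
Tracing Candida_maculatus: it sits inside (Candida_maculatus,Callithrix_fluviatilis).
The smallest clade enclosing both is (Camponotus_nanus,(Anas_occidentalis,((Candida_maculatus,Callithrix_fluviatilis),Panthera_rubra))); the answer is its 5 terminal taxa in alphabetical order.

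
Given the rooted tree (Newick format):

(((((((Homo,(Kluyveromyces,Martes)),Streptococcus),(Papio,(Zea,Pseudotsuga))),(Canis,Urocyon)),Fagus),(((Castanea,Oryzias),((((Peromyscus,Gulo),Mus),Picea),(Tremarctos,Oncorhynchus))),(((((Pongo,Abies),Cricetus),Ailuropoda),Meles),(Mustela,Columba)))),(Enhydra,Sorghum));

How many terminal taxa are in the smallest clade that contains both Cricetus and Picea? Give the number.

15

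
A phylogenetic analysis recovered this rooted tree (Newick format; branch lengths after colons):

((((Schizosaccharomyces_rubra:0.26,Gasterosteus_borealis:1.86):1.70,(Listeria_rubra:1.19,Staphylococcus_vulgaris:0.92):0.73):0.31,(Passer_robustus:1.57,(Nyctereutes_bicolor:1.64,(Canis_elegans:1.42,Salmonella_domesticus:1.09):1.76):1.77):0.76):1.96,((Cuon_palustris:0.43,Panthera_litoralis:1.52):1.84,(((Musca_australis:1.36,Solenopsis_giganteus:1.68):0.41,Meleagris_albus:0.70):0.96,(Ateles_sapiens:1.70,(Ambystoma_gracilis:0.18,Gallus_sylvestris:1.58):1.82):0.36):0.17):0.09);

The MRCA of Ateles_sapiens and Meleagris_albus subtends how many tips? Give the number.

The MRCA of Ateles_sapiens and Meleagris_albus is the node subtending (((Musca_australis,Solenopsis_giganteus),Meleagris_albus),(Ateles_sapiens,(Ambystoma_gracilis,Gallus_sylvestris))).
That clade contains 6 terminal taxa: Ambystoma_gracilis, Ateles_sapiens, Gallus_sylvestris, Meleagris_albus, Musca_australis, Solenopsis_giganteus.

6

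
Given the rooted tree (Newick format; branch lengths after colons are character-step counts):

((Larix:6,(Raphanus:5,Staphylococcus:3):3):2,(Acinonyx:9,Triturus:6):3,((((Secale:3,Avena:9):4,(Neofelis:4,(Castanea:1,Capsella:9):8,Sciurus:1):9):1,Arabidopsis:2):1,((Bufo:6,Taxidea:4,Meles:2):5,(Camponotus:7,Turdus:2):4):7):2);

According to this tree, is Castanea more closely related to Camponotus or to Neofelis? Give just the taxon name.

The MRCA of Castanea and Neofelis subtends (Neofelis,(Castanea,Capsella),Sciurus) (4 taxa).
The MRCA of Castanea and Camponotus subtends ((((Secale,Avena),(Neofelis,(Castanea,Capsella),Sciurus)),Arabidopsis),((Bufo,Taxidea,Meles),(Camponotus,Turdus))) (12 taxa).
The first is nested inside the second, so Castanea shares a more recent common ancestor with Neofelis.

Neofelis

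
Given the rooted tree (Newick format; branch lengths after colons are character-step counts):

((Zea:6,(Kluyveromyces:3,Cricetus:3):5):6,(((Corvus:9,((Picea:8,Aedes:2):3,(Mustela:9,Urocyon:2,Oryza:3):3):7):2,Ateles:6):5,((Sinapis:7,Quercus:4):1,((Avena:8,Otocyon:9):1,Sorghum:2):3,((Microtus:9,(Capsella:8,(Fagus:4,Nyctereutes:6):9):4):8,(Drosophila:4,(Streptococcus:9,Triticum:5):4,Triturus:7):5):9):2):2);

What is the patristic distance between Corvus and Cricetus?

32

The path runs Corvus → … → MRCA → … → Cricetus; the MRCA is the root of the tree.
Branch lengths along that path: 9 + 2 + 5 + 2 + 6 + 5 + 3 = 32.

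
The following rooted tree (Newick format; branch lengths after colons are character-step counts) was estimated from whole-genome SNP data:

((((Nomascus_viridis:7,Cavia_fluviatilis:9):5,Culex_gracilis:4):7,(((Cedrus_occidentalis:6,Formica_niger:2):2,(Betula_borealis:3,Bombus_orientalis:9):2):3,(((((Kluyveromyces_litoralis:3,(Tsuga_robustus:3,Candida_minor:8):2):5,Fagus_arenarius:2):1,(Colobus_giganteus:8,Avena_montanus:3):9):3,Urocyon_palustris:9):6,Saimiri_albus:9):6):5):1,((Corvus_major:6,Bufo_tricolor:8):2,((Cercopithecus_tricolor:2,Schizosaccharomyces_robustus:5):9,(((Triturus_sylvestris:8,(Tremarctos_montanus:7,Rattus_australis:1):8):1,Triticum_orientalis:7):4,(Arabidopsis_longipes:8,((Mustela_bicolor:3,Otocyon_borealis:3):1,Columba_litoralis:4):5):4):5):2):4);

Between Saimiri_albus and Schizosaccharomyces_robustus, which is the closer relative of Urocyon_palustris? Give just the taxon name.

Saimiri_albus

The MRCA of Urocyon_palustris and Saimiri_albus subtends (((((Kluyveromyces_litoralis,(Tsuga_robustus,Candida_minor)),Fagus_arenarius),(Colobus_giganteus,Avena_montanus)),Urocyon_palustris),Saimiri_albus) (8 taxa).
The MRCA of Urocyon_palustris and Schizosaccharomyces_robustus is the root, subtending the entire tree (27 taxa).
The first is nested inside the second, so Urocyon_palustris shares a more recent common ancestor with Saimiri_albus.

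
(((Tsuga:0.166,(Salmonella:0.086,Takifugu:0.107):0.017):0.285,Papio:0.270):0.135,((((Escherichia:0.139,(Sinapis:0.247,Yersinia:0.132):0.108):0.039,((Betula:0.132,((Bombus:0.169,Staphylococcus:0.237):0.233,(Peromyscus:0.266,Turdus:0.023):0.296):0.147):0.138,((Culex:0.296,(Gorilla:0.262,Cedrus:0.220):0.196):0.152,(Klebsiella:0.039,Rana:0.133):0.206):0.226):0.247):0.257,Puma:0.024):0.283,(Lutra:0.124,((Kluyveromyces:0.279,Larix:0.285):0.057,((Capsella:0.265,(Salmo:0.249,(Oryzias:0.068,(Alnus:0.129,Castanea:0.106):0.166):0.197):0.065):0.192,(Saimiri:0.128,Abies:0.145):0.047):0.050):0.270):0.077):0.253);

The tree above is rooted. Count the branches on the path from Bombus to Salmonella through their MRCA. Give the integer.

12

The MRCA of Bombus and Salmonella is the root of the tree.
From Bombus up to that node: 8 branches. From Salmonella up to the same node: 4 branches. Total: 8 + 4 = 12.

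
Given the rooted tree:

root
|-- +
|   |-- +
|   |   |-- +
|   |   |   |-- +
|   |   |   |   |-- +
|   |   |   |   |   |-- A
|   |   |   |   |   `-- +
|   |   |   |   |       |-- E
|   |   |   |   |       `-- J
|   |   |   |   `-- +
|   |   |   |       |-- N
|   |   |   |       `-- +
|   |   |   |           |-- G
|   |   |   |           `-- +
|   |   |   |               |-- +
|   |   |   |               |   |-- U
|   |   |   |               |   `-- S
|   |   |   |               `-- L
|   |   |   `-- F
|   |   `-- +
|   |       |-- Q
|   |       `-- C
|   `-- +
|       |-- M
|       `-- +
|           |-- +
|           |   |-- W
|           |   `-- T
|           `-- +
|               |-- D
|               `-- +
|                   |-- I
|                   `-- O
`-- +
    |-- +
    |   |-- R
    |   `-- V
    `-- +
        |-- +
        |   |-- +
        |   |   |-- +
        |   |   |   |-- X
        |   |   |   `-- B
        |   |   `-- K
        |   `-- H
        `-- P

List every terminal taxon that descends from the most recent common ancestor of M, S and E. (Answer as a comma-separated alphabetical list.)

Tracing M: it sits inside (M,((W,T),(D,(I,O)))).
Tracing S: it sits inside (U,S).
Tracing E: it sits inside (E,J).
The smallest clade enclosing all 3 is (((((A,(E,J)),(N,(G,((U,S),L)))),F),(Q,C)),(M,((W,T),(D,(I,O))))); the answer is its 17 terminal taxa in alphabetical order.

A, C, D, E, F, G, I, J, L, M, N, O, Q, S, T, U, W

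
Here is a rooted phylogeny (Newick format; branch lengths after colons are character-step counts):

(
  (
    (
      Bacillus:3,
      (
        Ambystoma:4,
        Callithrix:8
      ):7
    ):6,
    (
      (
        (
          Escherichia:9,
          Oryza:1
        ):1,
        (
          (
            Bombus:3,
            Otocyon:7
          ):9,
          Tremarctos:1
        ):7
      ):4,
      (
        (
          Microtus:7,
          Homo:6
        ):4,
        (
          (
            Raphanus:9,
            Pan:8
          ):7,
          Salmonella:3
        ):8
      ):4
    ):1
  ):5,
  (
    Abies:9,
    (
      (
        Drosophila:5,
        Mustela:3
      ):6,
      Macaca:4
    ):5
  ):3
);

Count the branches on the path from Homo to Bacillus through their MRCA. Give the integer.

6

The MRCA of Homo and Bacillus is the node subtending ((Bacillus,(Ambystoma,Callithrix)),(((Escherichia,Oryza),((Bombus,Otocyon),Tremarctos)),((Microtus,Homo),((Raphanus,Pan),Salmonella)))).
From Homo up to that node: 4 branches. From Bacillus up to the same node: 2 branches. Total: 4 + 2 = 6.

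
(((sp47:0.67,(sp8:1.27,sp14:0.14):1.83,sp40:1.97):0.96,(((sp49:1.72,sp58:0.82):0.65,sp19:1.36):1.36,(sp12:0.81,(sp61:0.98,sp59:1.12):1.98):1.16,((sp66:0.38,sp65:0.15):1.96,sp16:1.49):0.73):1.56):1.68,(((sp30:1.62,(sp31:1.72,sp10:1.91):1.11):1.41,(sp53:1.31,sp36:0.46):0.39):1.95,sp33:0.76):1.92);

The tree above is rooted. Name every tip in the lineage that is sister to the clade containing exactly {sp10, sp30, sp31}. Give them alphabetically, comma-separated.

The clade containing exactly {sp10, sp30, sp31} attaches to the tree at the node subtending ((sp30,(sp31,sp10)),(sp53,sp36)).
The other lineage descending from that same node — the sister group — is (sp53,sp36); its 2 tips in alphabetical order are the answer.

sp36, sp53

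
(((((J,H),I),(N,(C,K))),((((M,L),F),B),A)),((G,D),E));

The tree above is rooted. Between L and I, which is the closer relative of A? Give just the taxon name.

The MRCA of A and L subtends ((((M,L),F),B),A) (5 taxa).
The MRCA of A and I subtends ((((J,H),I),(N,(C,K))),((((M,L),F),B),A)) (11 taxa).
The first is nested inside the second, so A shares a more recent common ancestor with L.

L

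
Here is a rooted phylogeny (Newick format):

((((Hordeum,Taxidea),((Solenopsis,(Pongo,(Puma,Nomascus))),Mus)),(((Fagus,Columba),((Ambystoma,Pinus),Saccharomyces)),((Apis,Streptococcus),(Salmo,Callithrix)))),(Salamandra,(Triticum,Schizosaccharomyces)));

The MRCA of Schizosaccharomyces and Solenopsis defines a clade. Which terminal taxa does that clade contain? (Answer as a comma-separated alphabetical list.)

Tracing Schizosaccharomyces: it sits inside (Triticum,Schizosaccharomyces).
Tracing Solenopsis: it sits inside (Solenopsis,(Pongo,(Puma,Nomascus))).
The smallest clade enclosing both is the whole tree (their MRCA is the root), so the answer is all 19 tips in alphabetical order.

Ambystoma, Apis, Callithrix, Columba, Fagus, Hordeum, Mus, Nomascus, Pinus, Pongo, Puma, Saccharomyces, Salamandra, Salmo, Schizosaccharomyces, Solenopsis, Streptococcus, Taxidea, Triticum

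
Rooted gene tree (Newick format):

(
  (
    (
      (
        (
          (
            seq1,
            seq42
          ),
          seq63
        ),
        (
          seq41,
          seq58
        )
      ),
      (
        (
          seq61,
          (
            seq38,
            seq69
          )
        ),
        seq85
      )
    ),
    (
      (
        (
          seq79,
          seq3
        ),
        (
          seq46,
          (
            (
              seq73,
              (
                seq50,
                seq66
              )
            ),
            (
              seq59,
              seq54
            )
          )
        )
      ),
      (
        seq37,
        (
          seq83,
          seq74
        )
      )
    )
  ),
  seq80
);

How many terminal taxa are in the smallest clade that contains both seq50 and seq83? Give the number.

The MRCA of seq50 and seq83 is the node subtending (((seq79,seq3),(seq46,((seq73,(seq50,seq66)),(seq59,seq54)))),(seq37,(seq83,seq74))).
That clade contains 11 terminal taxa: seq3, seq37, seq46, seq50, seq54, seq59, seq66, seq73, seq74, seq79, seq83.

11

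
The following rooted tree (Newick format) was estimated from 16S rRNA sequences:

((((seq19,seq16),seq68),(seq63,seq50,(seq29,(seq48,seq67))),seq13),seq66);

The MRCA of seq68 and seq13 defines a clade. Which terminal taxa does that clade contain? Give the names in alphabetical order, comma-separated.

seq13, seq16, seq19, seq29, seq48, seq50, seq63, seq67, seq68

Tracing seq68: it sits inside ((seq19,seq16),seq68).
Tracing seq13: it sits inside (((seq19,seq16),seq68),(seq63,seq50,(seq29,(seq48,seq67))),seq13).
The smallest clade enclosing both is (((seq19,seq16),seq68),(seq63,seq50,(seq29,(seq48,seq67))),seq13); the answer is its 9 terminal taxa in alphabetical order.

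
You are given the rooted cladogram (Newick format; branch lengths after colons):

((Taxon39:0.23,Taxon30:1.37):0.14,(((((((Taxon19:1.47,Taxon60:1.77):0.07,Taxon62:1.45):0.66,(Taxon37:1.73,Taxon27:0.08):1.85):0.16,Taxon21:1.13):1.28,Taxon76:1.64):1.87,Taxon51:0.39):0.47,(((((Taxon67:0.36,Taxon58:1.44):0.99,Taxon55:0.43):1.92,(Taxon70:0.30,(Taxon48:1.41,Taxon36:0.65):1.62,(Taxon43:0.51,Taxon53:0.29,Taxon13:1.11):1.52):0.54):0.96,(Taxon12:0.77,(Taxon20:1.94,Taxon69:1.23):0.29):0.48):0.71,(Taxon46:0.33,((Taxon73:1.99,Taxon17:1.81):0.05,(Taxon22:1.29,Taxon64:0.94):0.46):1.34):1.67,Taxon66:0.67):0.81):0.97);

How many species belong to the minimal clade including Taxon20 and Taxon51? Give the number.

The MRCA of Taxon20 and Taxon51 is the node subtending (((((((Taxon19,Taxon60),Taxon62),(Taxon37,Taxon27)),Taxon21),Taxon76),Taxon51),(((((Taxon67,Taxon58),Taxon55),(Taxon70,(Taxon48,Taxon36),(Taxon43,Taxon53,Taxon13))),(Taxon12,(Taxon20,Taxon69))),(Taxon46,((Taxon73,Taxon17),(Taxon22,Taxon64))),Taxon66)).
That clade contains 26 terminal taxa: Taxon12, Taxon13, Taxon17, Taxon19, Taxon20, Taxon21, Taxon22, Taxon27, Taxon36, Taxon37, Taxon43, Taxon46, Taxon48, Taxon51, Taxon53, Taxon55, Taxon58, Taxon60, Taxon62, Taxon64, Taxon66, Taxon67, Taxon69, Taxon70, Taxon73, Taxon76.

26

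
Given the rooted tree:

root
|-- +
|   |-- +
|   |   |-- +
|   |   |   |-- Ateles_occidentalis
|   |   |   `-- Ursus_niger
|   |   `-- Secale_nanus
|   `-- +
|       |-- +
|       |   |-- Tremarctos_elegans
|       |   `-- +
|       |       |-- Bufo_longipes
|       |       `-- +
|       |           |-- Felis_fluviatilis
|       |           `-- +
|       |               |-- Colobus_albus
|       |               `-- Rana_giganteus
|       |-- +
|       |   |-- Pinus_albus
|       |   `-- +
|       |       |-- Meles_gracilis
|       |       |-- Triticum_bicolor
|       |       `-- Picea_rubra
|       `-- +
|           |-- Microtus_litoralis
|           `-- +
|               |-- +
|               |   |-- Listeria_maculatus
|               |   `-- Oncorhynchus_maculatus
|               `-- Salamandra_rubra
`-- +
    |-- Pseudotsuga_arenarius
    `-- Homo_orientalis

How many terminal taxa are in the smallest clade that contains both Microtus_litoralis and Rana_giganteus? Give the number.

The MRCA of Microtus_litoralis and Rana_giganteus is the node subtending ((Tremarctos_elegans,(Bufo_longipes,(Felis_fluviatilis,(Colobus_albus,Rana_giganteus)))),(Pinus_albus,(Meles_gracilis,Triticum_bicolor,Picea_rubra)),(Microtus_litoralis,((Listeria_maculatus,Oncorhynchus_maculatus),Salamandra_rubra))).
That clade contains 13 terminal taxa: Bufo_longipes, Colobus_albus, Felis_fluviatilis, Listeria_maculatus, Meles_gracilis, Microtus_litoralis, Oncorhynchus_maculatus, Picea_rubra, Pinus_albus, Rana_giganteus, Salamandra_rubra, Tremarctos_elegans, Triticum_bicolor.

13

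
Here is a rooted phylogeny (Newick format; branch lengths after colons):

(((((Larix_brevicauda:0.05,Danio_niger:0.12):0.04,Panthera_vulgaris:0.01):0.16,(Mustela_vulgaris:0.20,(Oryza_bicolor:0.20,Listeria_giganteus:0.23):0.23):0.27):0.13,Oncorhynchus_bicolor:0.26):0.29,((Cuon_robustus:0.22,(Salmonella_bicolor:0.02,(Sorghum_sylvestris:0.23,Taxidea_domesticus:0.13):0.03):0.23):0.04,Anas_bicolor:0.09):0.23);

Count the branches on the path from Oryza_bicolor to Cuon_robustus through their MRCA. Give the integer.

8

The MRCA of Oryza_bicolor and Cuon_robustus is the root of the tree.
From Oryza_bicolor up to that node: 5 branches. From Cuon_robustus up to the same node: 3 branches. Total: 5 + 3 = 8.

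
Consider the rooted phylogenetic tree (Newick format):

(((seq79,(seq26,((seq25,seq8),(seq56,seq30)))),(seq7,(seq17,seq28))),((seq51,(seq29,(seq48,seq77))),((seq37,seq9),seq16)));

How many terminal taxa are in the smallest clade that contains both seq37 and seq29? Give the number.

7

The MRCA of seq37 and seq29 is the node subtending ((seq51,(seq29,(seq48,seq77))),((seq37,seq9),seq16)).
That clade contains 7 terminal taxa: seq16, seq29, seq37, seq48, seq51, seq77, seq9.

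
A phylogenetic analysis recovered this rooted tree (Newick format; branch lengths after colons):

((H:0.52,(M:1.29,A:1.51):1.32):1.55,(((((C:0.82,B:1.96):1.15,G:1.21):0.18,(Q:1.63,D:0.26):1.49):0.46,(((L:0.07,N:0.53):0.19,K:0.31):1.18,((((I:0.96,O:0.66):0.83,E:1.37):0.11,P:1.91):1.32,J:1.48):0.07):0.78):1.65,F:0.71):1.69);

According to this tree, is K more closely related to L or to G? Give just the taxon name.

The MRCA of K and L subtends ((L,N),K) (3 taxa).
The MRCA of K and G subtends ((((C,B),G),(Q,D)),(((L,N),K),((((I,O),E),P),J))) (13 taxa).
The first is nested inside the second, so K shares a more recent common ancestor with L.

L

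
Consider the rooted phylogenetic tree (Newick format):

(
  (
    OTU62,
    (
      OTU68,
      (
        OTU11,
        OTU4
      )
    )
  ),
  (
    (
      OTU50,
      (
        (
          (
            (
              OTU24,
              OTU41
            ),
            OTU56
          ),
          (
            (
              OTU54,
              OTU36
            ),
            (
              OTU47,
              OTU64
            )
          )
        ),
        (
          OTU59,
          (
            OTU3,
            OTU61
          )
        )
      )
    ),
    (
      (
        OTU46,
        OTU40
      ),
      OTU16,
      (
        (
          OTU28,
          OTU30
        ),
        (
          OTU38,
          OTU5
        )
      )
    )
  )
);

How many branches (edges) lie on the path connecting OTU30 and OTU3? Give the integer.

9

The MRCA of OTU30 and OTU3 is the node subtending ((OTU50,((((OTU24,OTU41),OTU56),((OTU54,OTU36),(OTU47,OTU64))),(OTU59,(OTU3,OTU61)))),((OTU46,OTU40),OTU16,((OTU28,OTU30),(OTU38,OTU5)))).
From OTU30 up to that node: 4 branches. From OTU3 up to the same node: 5 branches. Total: 4 + 5 = 9.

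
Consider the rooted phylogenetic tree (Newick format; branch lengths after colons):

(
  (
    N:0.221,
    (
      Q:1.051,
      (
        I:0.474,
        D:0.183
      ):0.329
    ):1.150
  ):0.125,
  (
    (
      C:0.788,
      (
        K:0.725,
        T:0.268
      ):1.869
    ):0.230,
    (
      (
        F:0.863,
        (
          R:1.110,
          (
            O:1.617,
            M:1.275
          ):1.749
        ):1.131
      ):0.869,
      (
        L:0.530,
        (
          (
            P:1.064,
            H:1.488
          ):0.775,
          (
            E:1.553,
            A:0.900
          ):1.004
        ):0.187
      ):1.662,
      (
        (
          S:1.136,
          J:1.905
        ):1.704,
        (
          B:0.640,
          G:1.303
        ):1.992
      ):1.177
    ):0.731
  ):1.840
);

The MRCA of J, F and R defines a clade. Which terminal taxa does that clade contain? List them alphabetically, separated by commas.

A, B, E, F, G, H, J, L, M, O, P, R, S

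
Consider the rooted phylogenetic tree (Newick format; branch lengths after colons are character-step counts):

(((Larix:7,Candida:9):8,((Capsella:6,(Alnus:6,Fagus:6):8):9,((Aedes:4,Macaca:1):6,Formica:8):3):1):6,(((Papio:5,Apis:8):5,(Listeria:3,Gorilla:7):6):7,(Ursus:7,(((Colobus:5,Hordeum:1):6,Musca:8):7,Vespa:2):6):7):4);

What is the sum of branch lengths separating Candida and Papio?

44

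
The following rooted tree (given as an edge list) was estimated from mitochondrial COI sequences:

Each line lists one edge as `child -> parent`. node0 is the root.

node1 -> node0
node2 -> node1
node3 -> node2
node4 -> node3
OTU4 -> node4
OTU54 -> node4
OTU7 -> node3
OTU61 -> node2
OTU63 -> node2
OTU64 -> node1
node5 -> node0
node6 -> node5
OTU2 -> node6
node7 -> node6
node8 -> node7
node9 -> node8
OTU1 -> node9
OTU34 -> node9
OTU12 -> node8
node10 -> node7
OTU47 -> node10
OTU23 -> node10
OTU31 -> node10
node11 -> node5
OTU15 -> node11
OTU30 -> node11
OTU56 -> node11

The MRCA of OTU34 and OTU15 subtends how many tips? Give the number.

10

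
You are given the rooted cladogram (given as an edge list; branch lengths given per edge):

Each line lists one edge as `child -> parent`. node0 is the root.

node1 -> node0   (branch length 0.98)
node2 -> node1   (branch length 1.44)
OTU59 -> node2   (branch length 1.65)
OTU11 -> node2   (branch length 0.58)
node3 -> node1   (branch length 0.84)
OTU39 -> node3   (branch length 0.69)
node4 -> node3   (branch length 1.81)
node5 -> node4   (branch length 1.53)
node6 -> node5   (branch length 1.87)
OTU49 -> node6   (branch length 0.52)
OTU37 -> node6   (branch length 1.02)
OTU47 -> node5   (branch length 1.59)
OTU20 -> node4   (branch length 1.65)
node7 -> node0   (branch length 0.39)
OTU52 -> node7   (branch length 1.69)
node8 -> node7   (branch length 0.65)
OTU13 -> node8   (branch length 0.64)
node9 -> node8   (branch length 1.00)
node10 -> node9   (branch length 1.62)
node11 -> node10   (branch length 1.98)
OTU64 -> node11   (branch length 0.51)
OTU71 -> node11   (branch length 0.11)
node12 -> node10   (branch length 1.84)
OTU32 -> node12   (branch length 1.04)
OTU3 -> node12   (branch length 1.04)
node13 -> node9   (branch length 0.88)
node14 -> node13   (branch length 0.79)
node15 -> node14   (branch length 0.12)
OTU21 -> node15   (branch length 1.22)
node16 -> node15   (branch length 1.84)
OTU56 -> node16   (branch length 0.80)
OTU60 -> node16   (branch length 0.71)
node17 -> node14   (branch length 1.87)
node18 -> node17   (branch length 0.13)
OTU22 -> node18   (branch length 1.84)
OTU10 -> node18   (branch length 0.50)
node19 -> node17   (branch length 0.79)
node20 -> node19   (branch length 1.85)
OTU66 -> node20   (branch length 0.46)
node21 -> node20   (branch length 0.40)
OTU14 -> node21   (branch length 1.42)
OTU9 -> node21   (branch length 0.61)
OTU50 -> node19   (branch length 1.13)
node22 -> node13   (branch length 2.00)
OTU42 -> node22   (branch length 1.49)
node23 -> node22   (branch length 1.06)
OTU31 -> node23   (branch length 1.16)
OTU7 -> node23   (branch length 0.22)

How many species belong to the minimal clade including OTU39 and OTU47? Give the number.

5

The MRCA of OTU39 and OTU47 is the node subtending (OTU39,(((OTU49,OTU37),OTU47),OTU20)).
That clade contains 5 terminal taxa: OTU20, OTU37, OTU39, OTU47, OTU49.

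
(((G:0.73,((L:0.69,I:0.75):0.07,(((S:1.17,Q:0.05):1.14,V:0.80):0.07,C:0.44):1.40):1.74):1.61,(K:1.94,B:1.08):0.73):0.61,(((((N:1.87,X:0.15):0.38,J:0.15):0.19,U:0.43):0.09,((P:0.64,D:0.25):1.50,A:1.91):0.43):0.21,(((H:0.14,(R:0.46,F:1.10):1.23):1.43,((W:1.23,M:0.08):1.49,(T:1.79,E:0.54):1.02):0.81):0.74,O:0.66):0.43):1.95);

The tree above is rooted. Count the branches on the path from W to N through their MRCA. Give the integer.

The MRCA of W and N is the node subtending (((((N,X),J),U),((P,D),A)),(((H,(R,F)),((W,M),(T,E))),O)).
From W up to that node: 5 branches. From N up to the same node: 5 branches. Total: 5 + 5 = 10.

10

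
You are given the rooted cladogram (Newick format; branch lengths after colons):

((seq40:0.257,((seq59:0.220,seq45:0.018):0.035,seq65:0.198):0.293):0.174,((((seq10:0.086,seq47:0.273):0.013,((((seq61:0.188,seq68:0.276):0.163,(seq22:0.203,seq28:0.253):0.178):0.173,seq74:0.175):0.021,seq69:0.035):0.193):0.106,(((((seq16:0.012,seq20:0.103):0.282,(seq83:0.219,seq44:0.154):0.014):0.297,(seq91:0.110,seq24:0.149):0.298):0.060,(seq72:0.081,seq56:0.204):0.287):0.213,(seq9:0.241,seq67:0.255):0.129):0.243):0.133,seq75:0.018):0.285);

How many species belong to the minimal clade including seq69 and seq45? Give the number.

The MRCA of seq69 and seq45 is the root, so the clade is the entire tree.
That clade contains 23 terminal taxa: seq10, seq16, seq20, seq22, seq24, seq28, seq40, seq44, seq45, seq47, seq56, seq59, seq61, seq65, seq67, seq68, seq69, seq72, seq74, seq75, seq83, seq9, seq91.

23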